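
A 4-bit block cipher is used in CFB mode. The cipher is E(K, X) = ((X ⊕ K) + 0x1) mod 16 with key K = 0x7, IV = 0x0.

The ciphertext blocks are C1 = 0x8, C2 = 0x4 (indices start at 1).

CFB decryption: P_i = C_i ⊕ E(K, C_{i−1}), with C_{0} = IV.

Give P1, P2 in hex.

P1 = 0x0, P2 = 0x4

P1: E(K, 0x0) = 0x8; 0x8 ⊕ 0x8 = 0x0.
P2: E(K, 0x8) = 0x0; 0x4 ⊕ 0x0 = 0x4.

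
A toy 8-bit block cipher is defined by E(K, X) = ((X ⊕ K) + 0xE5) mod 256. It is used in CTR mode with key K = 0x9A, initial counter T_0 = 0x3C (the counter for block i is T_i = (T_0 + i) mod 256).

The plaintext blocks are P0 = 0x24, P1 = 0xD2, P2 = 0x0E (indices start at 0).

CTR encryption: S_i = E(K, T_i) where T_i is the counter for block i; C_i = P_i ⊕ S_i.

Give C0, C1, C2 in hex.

C0 = 0xAF, C1 = 0x5E, C2 = 0x87

C0: T = 0x3C, S = E(K, T) = 0x8B; 0x24 ⊕ 0x8B = 0xAF.
C1: T = 0x3D, S = E(K, T) = 0x8C; 0xD2 ⊕ 0x8C = 0x5E.
C2: T = 0x3E, S = E(K, T) = 0x89; 0x0E ⊕ 0x89 = 0x87.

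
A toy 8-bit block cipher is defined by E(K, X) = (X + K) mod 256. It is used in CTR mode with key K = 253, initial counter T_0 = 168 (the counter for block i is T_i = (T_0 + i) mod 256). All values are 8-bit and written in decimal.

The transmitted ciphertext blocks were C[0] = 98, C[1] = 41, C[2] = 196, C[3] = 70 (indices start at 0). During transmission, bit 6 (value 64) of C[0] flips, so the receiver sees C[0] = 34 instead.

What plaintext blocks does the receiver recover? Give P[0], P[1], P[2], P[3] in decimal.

CTR decryption: S_i = E(K, T_i) where T_i is the counter for block i; P_i = C_i ⊕ S_i.
Only C[0] changed, to 34. In CTR, a change in C_i flips the same bit in P_i only; the keystream is unaffected. Decrypting the received ciphertext:
P[0]: T = 168, S = E(K, T) = 165; 34 ⊕ 165 = 135.
P[1]: T = 169, S = E(K, T) = 166; 41 ⊕ 166 = 143.
P[2]: T = 170, S = E(K, T) = 167; 196 ⊕ 167 = 99.
P[3]: T = 171, S = E(K, T) = 168; 70 ⊕ 168 = 238.
Blocks that differ from the original plaintext: P[0].

P[0] = 135, P[1] = 143, P[2] = 99, P[3] = 238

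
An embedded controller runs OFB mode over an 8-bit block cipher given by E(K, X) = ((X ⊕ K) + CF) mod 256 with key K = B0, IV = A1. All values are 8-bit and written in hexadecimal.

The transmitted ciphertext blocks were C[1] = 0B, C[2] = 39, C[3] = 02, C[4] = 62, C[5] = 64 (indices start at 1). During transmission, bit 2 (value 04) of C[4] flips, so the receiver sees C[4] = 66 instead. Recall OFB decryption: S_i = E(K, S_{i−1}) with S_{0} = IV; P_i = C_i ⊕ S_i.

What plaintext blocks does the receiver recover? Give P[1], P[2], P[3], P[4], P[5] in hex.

P[1] = EB, P[2] = 26, P[3] = 7C, P[4] = FB, P[5] = 98

Only C[4] changed, to 66. In OFB, a change in C_i flips the same bit in P_i only; the keystream is unaffected. Decrypting the received ciphertext:
P[1]: S = E(K, A1) = E0; 0B ⊕ E0 = EB.
P[2]: S = E(K, E0) = 1F; 39 ⊕ 1F = 26.
P[3]: S = E(K, 1F) = 7E; 02 ⊕ 7E = 7C.
P[4]: S = E(K, 7E) = 9D; 66 ⊕ 9D = FB.
P[5]: S = E(K, 9D) = FC; 64 ⊕ FC = 98.
Blocks that differ from the original plaintext: P[4].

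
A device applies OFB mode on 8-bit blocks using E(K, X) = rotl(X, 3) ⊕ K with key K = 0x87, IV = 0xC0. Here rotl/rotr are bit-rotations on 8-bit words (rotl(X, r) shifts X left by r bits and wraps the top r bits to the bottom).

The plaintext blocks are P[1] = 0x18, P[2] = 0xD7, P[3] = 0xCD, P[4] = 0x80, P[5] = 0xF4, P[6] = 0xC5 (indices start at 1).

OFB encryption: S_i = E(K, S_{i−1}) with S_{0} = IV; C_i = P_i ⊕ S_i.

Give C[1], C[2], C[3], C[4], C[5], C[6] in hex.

C[1]: S = E(K, 0xC0) = 0x81; 0x18 ⊕ 0x81 = 0x99.
C[2]: S = E(K, 0x81) = 0x8B; 0xD7 ⊕ 0x8B = 0x5C.
C[3]: S = E(K, 0x8B) = 0xDB; 0xCD ⊕ 0xDB = 0x16.
C[4]: S = E(K, 0xDB) = 0x59; 0x80 ⊕ 0x59 = 0xD9.
C[5]: S = E(K, 0x59) = 0x4D; 0xF4 ⊕ 0x4D = 0xB9.
C[6]: S = E(K, 0x4D) = 0xED; 0xC5 ⊕ 0xED = 0x28.

C[1] = 0x99, C[2] = 0x5C, C[3] = 0x16, C[4] = 0xD9, C[5] = 0xB9, C[6] = 0x28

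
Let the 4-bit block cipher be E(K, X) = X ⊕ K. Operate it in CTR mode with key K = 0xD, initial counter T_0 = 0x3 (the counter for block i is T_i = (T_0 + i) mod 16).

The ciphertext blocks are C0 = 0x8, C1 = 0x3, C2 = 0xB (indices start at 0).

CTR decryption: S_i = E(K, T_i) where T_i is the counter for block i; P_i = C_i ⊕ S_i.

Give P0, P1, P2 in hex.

P0 = 0x6, P1 = 0xA, P2 = 0x3

P0: T = 0x3, S = E(K, T) = 0xE; 0x8 ⊕ 0xE = 0x6.
P1: T = 0x4, S = E(K, T) = 0x9; 0x3 ⊕ 0x9 = 0xA.
P2: T = 0x5, S = E(K, T) = 0x8; 0xB ⊕ 0x8 = 0x3.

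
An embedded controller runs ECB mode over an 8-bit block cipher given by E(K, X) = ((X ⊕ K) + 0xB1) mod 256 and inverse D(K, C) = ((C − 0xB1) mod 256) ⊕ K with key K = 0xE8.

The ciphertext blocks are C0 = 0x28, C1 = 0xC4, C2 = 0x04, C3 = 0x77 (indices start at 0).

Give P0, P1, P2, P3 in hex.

ECB decryption: P_i = D(K, C_i).
P0: D(K, 0x28) = 0x9F.
P1: D(K, 0xC4) = 0xFB.
P2: D(K, 0x04) = 0xBB.
P3: D(K, 0x77) = 0x2E.

P0 = 0x9F, P1 = 0xFB, P2 = 0xBB, P3 = 0x2E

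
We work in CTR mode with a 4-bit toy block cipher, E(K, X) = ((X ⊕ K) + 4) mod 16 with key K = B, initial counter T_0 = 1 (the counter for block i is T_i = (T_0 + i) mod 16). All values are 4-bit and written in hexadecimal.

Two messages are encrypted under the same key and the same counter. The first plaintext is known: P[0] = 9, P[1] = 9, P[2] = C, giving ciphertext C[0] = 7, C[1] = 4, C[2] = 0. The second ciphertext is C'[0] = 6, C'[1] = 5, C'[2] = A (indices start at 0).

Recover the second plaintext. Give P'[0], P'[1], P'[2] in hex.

In CTR with a reused counter, both messages share the same keystream S_i, so C_i ⊕ C'_i = P_i ⊕ P'_i and thus P'_i = P_i ⊕ C_i ⊕ C'_i.
P'[0]: 9 ⊕ 7 ⊕ 6 = 8.
P'[1]: 9 ⊕ 4 ⊕ 5 = 8.
P'[2]: C ⊕ 0 ⊕ A = 6.

P'[0] = 8, P'[1] = 8, P'[2] = 6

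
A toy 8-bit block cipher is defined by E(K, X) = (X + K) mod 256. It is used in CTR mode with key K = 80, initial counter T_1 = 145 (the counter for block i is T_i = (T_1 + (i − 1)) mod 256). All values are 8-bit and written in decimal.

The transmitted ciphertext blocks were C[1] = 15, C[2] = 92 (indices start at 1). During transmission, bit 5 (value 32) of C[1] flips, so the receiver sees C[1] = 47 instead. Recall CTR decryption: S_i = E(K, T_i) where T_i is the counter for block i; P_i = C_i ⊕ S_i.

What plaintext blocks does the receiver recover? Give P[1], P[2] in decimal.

P[1] = 206, P[2] = 190

Only C[1] changed, to 47. In CTR, a change in C_i flips the same bit in P_i only; the keystream is unaffected. Decrypting the received ciphertext:
P[1]: T = 145, S = E(K, T) = 225; 47 ⊕ 225 = 206.
P[2]: T = 146, S = E(K, T) = 226; 92 ⊕ 226 = 190.
Blocks that differ from the original plaintext: P[1].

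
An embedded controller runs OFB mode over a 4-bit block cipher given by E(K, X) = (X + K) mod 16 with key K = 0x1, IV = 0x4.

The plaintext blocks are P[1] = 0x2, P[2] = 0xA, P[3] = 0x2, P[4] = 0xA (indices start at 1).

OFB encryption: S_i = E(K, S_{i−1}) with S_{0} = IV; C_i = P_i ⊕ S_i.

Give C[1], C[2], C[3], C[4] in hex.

C[1] = 0x7, C[2] = 0xC, C[3] = 0x5, C[4] = 0x2

C[1]: S = E(K, 0x4) = 0x5; 0x2 ⊕ 0x5 = 0x7.
C[2]: S = E(K, 0x5) = 0x6; 0xA ⊕ 0x6 = 0xC.
C[3]: S = E(K, 0x6) = 0x7; 0x2 ⊕ 0x7 = 0x5.
C[4]: S = E(K, 0x7) = 0x8; 0xA ⊕ 0x8 = 0x2.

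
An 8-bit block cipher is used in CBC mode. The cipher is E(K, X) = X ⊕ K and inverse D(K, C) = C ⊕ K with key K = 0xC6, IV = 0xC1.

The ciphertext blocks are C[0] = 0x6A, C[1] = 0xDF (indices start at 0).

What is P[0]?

P[0] = 0x6D

CBC decryption: P_i = D(K, C_i) ⊕ C_{i−1}, with C_{−1} = IV.
P[0]: D(K, 0x6A) = 0xAC; 0xAC ⊕ 0xC1 = 0x6D.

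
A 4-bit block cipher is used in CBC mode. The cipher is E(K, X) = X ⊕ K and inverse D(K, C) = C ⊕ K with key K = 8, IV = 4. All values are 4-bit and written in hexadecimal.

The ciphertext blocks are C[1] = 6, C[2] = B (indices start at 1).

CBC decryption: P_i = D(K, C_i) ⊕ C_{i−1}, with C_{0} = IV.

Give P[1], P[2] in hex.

P[1] = A, P[2] = 5

P[1]: D(K, 6) = E; E ⊕ 4 = A.
P[2]: D(K, B) = 3; 3 ⊕ 6 = 5.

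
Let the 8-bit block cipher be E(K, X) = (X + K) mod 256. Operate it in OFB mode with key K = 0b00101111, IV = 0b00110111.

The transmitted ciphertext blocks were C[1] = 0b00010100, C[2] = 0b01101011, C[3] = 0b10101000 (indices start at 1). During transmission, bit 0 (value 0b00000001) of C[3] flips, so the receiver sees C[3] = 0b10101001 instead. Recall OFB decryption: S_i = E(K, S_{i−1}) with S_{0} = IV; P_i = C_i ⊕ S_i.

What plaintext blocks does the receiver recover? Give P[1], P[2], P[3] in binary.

Only C[3] changed, to 0b10101001. In OFB, a change in C_i flips the same bit in P_i only; the keystream is unaffected. Decrypting the received ciphertext:
P[1]: S = E(K, 0b00110111) = 0b01100110; 0b00010100 ⊕ 0b01100110 = 0b01110010.
P[2]: S = E(K, 0b01100110) = 0b10010101; 0b01101011 ⊕ 0b10010101 = 0b11111110.
P[3]: S = E(K, 0b10010101) = 0b11000100; 0b10101001 ⊕ 0b11000100 = 0b01101101.
Blocks that differ from the original plaintext: P[3].

P[1] = 0b01110010, P[2] = 0b11111110, P[3] = 0b01101101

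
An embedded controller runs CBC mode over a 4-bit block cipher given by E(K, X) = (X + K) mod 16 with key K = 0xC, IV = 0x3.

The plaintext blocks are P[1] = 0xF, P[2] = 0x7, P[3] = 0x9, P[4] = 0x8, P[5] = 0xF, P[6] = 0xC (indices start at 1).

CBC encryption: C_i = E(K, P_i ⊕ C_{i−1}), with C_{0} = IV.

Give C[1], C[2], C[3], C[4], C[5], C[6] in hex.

C[1]: P[1] ⊕ 0x3 = 0xC; E(K, 0xC) = 0x8.
C[2]: P[2] ⊕ 0x8 = 0xF; E(K, 0xF) = 0xB.
C[3]: P[3] ⊕ 0xB = 0x2; E(K, 0x2) = 0xE.
C[4]: P[4] ⊕ 0xE = 0x6; E(K, 0x6) = 0x2.
C[5]: P[5] ⊕ 0x2 = 0xD; E(K, 0xD) = 0x9.
C[6]: P[6] ⊕ 0x9 = 0x5; E(K, 0x5) = 0x1.

C[1] = 0x8, C[2] = 0xB, C[3] = 0xE, C[4] = 0x2, C[5] = 0x9, C[6] = 0x1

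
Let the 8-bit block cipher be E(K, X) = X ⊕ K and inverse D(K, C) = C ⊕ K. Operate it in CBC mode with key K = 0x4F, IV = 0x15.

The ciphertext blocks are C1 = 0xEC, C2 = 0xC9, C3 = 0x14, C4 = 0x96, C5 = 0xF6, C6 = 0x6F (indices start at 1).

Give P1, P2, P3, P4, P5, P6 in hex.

CBC decryption: P_i = D(K, C_i) ⊕ C_{i−1}, with C_{0} = IV.
P1: D(K, 0xEC) = 0xA3; 0xA3 ⊕ 0x15 = 0xB6.
P2: D(K, 0xC9) = 0x86; 0x86 ⊕ 0xEC = 0x6A.
P3: D(K, 0x14) = 0x5B; 0x5B ⊕ 0xC9 = 0x92.
P4: D(K, 0x96) = 0xD9; 0xD9 ⊕ 0x14 = 0xCD.
P5: D(K, 0xF6) = 0xB9; 0xB9 ⊕ 0x96 = 0x2F.
P6: D(K, 0x6F) = 0x20; 0x20 ⊕ 0xF6 = 0xD6.

P1 = 0xB6, P2 = 0x6A, P3 = 0x92, P4 = 0xCD, P5 = 0x2F, P6 = 0xD6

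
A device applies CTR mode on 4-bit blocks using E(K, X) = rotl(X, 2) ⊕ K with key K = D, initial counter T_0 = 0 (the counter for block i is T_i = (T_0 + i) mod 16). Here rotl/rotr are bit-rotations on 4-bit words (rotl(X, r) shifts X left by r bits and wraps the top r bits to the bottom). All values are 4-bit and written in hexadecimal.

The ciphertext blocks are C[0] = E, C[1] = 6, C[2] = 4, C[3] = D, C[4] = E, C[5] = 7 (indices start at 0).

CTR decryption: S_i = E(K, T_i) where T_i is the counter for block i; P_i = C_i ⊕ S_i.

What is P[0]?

P[0]: T = 0, S = E(K, T) = D; E ⊕ D = 3.

P[0] = 3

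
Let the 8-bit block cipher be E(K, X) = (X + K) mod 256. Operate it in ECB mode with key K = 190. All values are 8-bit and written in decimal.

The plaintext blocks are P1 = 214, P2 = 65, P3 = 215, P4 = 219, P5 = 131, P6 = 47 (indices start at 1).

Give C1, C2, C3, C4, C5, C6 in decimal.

C1 = 148, C2 = 255, C3 = 149, C4 = 153, C5 = 65, C6 = 237

ECB encryption: C_i = E(K, P_i).
C1: E(K, 214) = 148.
C2: E(K, 65) = 255.
C3: E(K, 215) = 149.
C4: E(K, 219) = 153.
C5: E(K, 131) = 65.
C6: E(K, 47) = 237.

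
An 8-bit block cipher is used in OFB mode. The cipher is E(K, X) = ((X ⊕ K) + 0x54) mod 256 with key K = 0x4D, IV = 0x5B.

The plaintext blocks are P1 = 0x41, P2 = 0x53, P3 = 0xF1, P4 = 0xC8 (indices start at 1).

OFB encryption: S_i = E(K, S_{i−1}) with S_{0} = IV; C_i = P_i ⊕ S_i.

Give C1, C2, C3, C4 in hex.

C1: S = E(K, 0x5B) = 0x6A; 0x41 ⊕ 0x6A = 0x2B.
C2: S = E(K, 0x6A) = 0x7B; 0x53 ⊕ 0x7B = 0x28.
C3: S = E(K, 0x7B) = 0x8A; 0xF1 ⊕ 0x8A = 0x7B.
C4: S = E(K, 0x8A) = 0x1B; 0xC8 ⊕ 0x1B = 0xD3.

C1 = 0x2B, C2 = 0x28, C3 = 0x7B, C4 = 0xD3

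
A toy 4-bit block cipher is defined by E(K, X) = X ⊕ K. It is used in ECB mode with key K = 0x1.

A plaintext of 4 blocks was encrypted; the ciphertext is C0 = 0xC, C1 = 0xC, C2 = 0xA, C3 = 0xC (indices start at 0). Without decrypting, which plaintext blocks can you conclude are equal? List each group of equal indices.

ECB encrypts each block independently with the same key, so equal ciphertext blocks imply equal plaintext blocks.
C0 = C1 = C3 = 0xC, so P0 = P1 = P3.

P0 = P1 = P3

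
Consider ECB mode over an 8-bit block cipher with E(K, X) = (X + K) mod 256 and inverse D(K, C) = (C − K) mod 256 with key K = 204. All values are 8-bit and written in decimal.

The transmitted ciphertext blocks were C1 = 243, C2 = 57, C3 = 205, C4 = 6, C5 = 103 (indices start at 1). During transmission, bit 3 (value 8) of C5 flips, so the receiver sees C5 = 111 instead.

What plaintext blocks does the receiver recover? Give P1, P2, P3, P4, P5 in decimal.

P1 = 39, P2 = 109, P3 = 1, P4 = 58, P5 = 163

ECB decryption: P_i = D(K, C_i).
Only C5 changed, to 111. In ECB, a change in C_i affects only P_i. Decrypting the received ciphertext:
P1: D(K, 243) = 39.
P2: D(K, 57) = 109.
P3: D(K, 205) = 1.
P4: D(K, 6) = 58.
P5: D(K, 111) = 163.
Blocks that differ from the original plaintext: P5.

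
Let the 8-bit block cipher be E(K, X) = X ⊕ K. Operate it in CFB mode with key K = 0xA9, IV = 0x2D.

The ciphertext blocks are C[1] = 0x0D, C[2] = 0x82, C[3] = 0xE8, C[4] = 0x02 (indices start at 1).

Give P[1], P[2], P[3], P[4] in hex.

CFB decryption: P_i = C_i ⊕ E(K, C_{i−1}), with C_{0} = IV.
P[1]: E(K, 0x2D) = 0x84; 0x0D ⊕ 0x84 = 0x89.
P[2]: E(K, 0x0D) = 0xA4; 0x82 ⊕ 0xA4 = 0x26.
P[3]: E(K, 0x82) = 0x2B; 0xE8 ⊕ 0x2B = 0xC3.
P[4]: E(K, 0xE8) = 0x41; 0x02 ⊕ 0x41 = 0x43.

P[1] = 0x89, P[2] = 0x26, P[3] = 0xC3, P[4] = 0x43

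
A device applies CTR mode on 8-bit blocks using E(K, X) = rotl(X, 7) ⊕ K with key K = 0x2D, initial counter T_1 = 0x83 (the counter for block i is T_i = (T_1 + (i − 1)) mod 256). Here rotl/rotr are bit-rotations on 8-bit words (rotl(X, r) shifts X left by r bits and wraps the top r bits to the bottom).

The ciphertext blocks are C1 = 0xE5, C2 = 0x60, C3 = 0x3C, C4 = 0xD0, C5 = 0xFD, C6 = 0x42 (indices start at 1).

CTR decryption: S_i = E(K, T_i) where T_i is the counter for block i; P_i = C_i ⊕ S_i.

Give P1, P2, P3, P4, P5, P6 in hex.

P1: T = 0x83, S = E(K, T) = 0xEC; 0xE5 ⊕ 0xEC = 0x09.
P2: T = 0x84, S = E(K, T) = 0x6F; 0x60 ⊕ 0x6F = 0x0F.
P3: T = 0x85, S = E(K, T) = 0xEF; 0x3C ⊕ 0xEF = 0xD3.
P4: T = 0x86, S = E(K, T) = 0x6E; 0xD0 ⊕ 0x6E = 0xBE.
P5: T = 0x87, S = E(K, T) = 0xEE; 0xFD ⊕ 0xEE = 0x13.
P6: T = 0x88, S = E(K, T) = 0x69; 0x42 ⊕ 0x69 = 0x2B.

P1 = 0x09, P2 = 0x0F, P3 = 0xD3, P4 = 0xBE, P5 = 0x13, P6 = 0x2B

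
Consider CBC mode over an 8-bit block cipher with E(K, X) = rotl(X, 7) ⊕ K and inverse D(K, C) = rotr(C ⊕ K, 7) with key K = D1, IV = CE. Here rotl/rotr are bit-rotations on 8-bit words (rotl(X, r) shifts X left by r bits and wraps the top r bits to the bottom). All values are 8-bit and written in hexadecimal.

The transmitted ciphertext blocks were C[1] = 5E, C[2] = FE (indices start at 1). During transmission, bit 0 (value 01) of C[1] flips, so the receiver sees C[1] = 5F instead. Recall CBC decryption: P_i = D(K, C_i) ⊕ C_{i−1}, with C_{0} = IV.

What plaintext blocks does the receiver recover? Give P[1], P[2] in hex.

Only C[1] changed, to 5F. In CBC, a change in C_i garbles P_i and flips the same bit in P_{i+1}. Decrypting the received ciphertext:
P[1]: D(K, 5F) = 1D; 1D ⊕ CE = D3.
P[2]: D(K, FE) = 5E; 5E ⊕ 5F = 01.
Blocks that differ from the original plaintext: P[1], P[2].

P[1] = D3, P[2] = 01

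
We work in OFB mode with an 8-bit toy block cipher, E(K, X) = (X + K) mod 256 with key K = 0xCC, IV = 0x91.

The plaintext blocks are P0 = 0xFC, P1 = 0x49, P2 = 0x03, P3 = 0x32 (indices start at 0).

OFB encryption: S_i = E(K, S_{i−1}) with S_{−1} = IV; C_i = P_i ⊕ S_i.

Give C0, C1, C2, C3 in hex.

C0 = 0xA1, C1 = 0x60, C2 = 0xF6, C3 = 0xF3

C0: S = E(K, 0x91) = 0x5D; 0xFC ⊕ 0x5D = 0xA1.
C1: S = E(K, 0x5D) = 0x29; 0x49 ⊕ 0x29 = 0x60.
C2: S = E(K, 0x29) = 0xF5; 0x03 ⊕ 0xF5 = 0xF6.
C3: S = E(K, 0xF5) = 0xC1; 0x32 ⊕ 0xC1 = 0xF3.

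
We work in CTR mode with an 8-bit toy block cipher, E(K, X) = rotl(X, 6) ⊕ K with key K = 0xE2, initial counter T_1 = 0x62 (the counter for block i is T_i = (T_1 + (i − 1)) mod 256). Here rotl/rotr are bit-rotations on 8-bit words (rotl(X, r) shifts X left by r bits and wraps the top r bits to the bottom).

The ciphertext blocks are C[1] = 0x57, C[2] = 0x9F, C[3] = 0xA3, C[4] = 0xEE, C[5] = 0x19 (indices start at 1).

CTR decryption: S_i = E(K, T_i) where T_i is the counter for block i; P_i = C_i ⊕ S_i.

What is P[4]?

P[4]: T = 0x65, S = E(K, T) = 0xBB; 0xEE ⊕ 0xBB = 0x55.

P[4] = 0x55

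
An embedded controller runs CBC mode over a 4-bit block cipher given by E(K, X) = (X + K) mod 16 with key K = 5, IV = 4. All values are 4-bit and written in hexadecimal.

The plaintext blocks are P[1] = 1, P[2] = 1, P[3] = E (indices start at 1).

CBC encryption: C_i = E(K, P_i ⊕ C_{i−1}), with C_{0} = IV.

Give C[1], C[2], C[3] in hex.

C[1]: P[1] ⊕ 4 = 5; E(K, 5) = A.
C[2]: P[2] ⊕ A = B; E(K, B) = 0.
C[3]: P[3] ⊕ 0 = E; E(K, E) = 3.

C[1] = A, C[2] = 0, C[3] = 3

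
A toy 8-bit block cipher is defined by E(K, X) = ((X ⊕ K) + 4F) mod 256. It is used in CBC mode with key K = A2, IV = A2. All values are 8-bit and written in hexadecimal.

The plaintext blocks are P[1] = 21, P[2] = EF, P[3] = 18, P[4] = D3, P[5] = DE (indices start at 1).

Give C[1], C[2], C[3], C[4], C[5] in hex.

CBC encryption: C_i = E(K, P_i ⊕ C_{i−1}), with C_{0} = IV.
C[1]: P[1] ⊕ A2 = 83; E(K, 83) = 70.
C[2]: P[2] ⊕ 70 = 9F; E(K, 9F) = 8C.
C[3]: P[3] ⊕ 8C = 94; E(K, 94) = 85.
C[4]: P[4] ⊕ 85 = 56; E(K, 56) = 43.
C[5]: P[5] ⊕ 43 = 9D; E(K, 9D) = 8E.

C[1] = 70, C[2] = 8C, C[3] = 85, C[4] = 43, C[5] = 8E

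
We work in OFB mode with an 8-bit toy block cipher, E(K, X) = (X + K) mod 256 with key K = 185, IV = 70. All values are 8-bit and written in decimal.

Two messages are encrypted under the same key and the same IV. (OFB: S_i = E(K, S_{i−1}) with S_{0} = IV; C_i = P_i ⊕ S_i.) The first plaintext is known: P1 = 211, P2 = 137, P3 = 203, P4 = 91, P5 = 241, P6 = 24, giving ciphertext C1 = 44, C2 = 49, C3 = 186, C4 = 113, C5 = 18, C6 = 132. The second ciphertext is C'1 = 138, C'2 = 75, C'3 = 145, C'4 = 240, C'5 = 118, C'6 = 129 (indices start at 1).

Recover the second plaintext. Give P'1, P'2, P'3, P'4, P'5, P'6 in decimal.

In OFB with a reused IV, both messages share the same keystream S_i, so C_i ⊕ C'_i = P_i ⊕ P'_i and thus P'_i = P_i ⊕ C_i ⊕ C'_i.
P'1: 211 ⊕ 44 ⊕ 138 = 117.
P'2: 137 ⊕ 49 ⊕ 75 = 243.
P'3: 203 ⊕ 186 ⊕ 145 = 224.
P'4: 91 ⊕ 113 ⊕ 240 = 218.
P'5: 241 ⊕ 18 ⊕ 118 = 149.
P'6: 24 ⊕ 132 ⊕ 129 = 29.

P'1 = 117, P'2 = 243, P'3 = 224, P'4 = 218, P'5 = 149, P'6 = 29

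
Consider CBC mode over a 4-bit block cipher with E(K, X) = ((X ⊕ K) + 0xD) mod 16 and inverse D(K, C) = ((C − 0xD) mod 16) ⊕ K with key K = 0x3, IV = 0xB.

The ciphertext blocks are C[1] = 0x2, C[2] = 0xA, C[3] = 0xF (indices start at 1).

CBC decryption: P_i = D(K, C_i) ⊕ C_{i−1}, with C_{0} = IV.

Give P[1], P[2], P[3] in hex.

P[1]: D(K, 0x2) = 0x6; 0x6 ⊕ 0xB = 0xD.
P[2]: D(K, 0xA) = 0xE; 0xE ⊕ 0x2 = 0xC.
P[3]: D(K, 0xF) = 0x1; 0x1 ⊕ 0xA = 0xB.

P[1] = 0xD, P[2] = 0xC, P[3] = 0xB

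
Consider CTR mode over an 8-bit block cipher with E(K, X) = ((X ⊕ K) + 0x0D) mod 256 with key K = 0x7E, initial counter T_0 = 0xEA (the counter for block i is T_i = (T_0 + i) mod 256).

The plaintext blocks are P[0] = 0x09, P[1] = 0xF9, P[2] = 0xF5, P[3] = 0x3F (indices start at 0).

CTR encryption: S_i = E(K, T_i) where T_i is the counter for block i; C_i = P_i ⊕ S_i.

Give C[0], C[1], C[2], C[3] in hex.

C[0] = 0xA8, C[1] = 0x5B, C[2] = 0x6A, C[3] = 0x9F

C[0]: T = 0xEA, S = E(K, T) = 0xA1; 0x09 ⊕ 0xA1 = 0xA8.
C[1]: T = 0xEB, S = E(K, T) = 0xA2; 0xF9 ⊕ 0xA2 = 0x5B.
C[2]: T = 0xEC, S = E(K, T) = 0x9F; 0xF5 ⊕ 0x9F = 0x6A.
C[3]: T = 0xED, S = E(K, T) = 0xA0; 0x3F ⊕ 0xA0 = 0x9F.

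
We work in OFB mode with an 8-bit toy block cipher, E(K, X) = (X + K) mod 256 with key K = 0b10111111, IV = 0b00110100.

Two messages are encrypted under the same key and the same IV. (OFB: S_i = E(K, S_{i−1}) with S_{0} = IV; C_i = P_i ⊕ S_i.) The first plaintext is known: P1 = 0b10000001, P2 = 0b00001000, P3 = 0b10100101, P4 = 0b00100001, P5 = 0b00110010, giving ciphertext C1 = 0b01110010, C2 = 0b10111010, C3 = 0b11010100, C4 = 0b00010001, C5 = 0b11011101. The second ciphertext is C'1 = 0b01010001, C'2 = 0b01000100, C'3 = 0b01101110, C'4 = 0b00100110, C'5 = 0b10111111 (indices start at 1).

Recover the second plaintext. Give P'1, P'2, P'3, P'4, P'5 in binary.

In OFB with a reused IV, both messages share the same keystream S_i, so C_i ⊕ C'_i = P_i ⊕ P'_i and thus P'_i = P_i ⊕ C_i ⊕ C'_i.
P'1: 0b10000001 ⊕ 0b01110010 ⊕ 0b01010001 = 0b10100010.
P'2: 0b00001000 ⊕ 0b10111010 ⊕ 0b01000100 = 0b11110110.
P'3: 0b10100101 ⊕ 0b11010100 ⊕ 0b01101110 = 0b00011111.
P'4: 0b00100001 ⊕ 0b00010001 ⊕ 0b00100110 = 0b00010110.
P'5: 0b00110010 ⊕ 0b11011101 ⊕ 0b10111111 = 0b01010000.

P'1 = 0b10100010, P'2 = 0b11110110, P'3 = 0b00011111, P'4 = 0b00010110, P'5 = 0b01010000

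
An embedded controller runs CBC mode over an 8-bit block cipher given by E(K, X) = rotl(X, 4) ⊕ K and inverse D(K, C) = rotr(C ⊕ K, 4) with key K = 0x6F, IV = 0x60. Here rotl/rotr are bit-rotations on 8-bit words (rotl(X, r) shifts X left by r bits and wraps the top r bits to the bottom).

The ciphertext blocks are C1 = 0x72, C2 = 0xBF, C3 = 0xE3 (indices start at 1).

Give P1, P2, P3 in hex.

CBC decryption: P_i = D(K, C_i) ⊕ C_{i−1}, with C_{0} = IV.
P1: D(K, 0x72) = 0xD1; 0xD1 ⊕ 0x60 = 0xB1.
P2: D(K, 0xBF) = 0x0D; 0x0D ⊕ 0x72 = 0x7F.
P3: D(K, 0xE3) = 0xC8; 0xC8 ⊕ 0xBF = 0x77.

P1 = 0xB1, P2 = 0x7F, P3 = 0x77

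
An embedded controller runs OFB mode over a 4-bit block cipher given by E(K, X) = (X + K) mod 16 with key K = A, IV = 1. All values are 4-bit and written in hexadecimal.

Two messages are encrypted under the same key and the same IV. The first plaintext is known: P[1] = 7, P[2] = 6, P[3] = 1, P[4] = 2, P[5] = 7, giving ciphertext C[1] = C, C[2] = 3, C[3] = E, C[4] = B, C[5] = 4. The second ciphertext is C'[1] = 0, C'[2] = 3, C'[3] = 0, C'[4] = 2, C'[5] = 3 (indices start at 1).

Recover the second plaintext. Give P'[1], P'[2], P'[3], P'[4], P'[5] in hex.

In OFB with a reused IV, both messages share the same keystream S_i, so C_i ⊕ C'_i = P_i ⊕ P'_i and thus P'_i = P_i ⊕ C_i ⊕ C'_i.
P'[1]: 7 ⊕ C ⊕ 0 = B.
P'[2]: 6 ⊕ 3 ⊕ 3 = 6.
P'[3]: 1 ⊕ E ⊕ 0 = F.
P'[4]: 2 ⊕ B ⊕ 2 = B.
P'[5]: 7 ⊕ 4 ⊕ 3 = 0.

P'[1] = B, P'[2] = 6, P'[3] = F, P'[4] = B, P'[5] = 0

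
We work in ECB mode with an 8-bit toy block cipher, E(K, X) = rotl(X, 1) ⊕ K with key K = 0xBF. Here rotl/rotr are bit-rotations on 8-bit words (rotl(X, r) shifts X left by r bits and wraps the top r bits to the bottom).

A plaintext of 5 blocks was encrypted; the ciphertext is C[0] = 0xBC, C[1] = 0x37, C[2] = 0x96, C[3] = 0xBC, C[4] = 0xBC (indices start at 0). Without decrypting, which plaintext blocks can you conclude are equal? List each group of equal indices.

ECB encrypts each block independently with the same key, so equal ciphertext blocks imply equal plaintext blocks.
C[0] = C[3] = C[4] = 0xBC, so P[0] = P[3] = P[4].

P[0] = P[3] = P[4]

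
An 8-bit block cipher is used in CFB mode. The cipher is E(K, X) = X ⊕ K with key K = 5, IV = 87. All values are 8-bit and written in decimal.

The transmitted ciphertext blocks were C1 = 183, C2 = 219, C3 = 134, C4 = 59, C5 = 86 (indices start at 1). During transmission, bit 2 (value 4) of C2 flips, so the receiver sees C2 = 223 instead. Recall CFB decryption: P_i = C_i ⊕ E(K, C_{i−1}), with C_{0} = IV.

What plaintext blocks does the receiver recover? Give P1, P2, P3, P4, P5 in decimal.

P1 = 229, P2 = 109, P3 = 92, P4 = 184, P5 = 104

Only C2 changed, to 223. In CFB, a change in C_i flips the same bit in P_i and garbles P_{i+1}. Decrypting the received ciphertext:
P1: E(K, 87) = 82; 183 ⊕ 82 = 229.
P2: E(K, 183) = 178; 223 ⊕ 178 = 109.
P3: E(K, 223) = 218; 134 ⊕ 218 = 92.
P4: E(K, 134) = 131; 59 ⊕ 131 = 184.
P5: E(K, 59) = 62; 86 ⊕ 62 = 104.
Blocks that differ from the original plaintext: P2, P3.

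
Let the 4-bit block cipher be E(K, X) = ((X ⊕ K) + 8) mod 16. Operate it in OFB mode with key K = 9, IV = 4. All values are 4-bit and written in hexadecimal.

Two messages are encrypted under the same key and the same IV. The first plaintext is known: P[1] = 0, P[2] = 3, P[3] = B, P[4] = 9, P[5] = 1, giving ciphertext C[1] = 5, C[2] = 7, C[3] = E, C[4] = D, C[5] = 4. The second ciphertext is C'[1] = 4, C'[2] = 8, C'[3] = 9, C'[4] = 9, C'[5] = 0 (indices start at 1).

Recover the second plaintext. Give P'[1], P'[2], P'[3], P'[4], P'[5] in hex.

In OFB with a reused IV, both messages share the same keystream S_i, so C_i ⊕ C'_i = P_i ⊕ P'_i and thus P'_i = P_i ⊕ C_i ⊕ C'_i.
P'[1]: 0 ⊕ 5 ⊕ 4 = 1.
P'[2]: 3 ⊕ 7 ⊕ 8 = C.
P'[3]: B ⊕ E ⊕ 9 = C.
P'[4]: 9 ⊕ D ⊕ 9 = D.
P'[5]: 1 ⊕ 4 ⊕ 0 = 5.

P'[1] = 1, P'[2] = C, P'[3] = C, P'[4] = D, P'[5] = 5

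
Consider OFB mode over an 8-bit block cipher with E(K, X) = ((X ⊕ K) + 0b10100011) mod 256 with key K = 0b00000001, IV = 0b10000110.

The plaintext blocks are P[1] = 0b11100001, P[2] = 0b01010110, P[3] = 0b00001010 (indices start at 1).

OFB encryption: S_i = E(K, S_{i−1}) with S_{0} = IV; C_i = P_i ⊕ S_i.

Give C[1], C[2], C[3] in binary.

C[1]: S = E(K, 0b10000110) = 0b00101010; 0b11100001 ⊕ 0b00101010 = 0b11001011.
C[2]: S = E(K, 0b00101010) = 0b11001110; 0b01010110 ⊕ 0b11001110 = 0b10011000.
C[3]: S = E(K, 0b11001110) = 0b01110010; 0b00001010 ⊕ 0b01110010 = 0b01111000.

C[1] = 0b11001011, C[2] = 0b10011000, C[3] = 0b01111000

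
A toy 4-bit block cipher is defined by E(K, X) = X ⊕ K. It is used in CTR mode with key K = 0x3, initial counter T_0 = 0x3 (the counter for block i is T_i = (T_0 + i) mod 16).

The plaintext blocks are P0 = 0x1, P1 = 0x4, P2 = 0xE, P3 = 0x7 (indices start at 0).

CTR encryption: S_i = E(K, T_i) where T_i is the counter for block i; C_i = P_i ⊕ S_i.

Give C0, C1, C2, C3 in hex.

C0 = 0x1, C1 = 0x3, C2 = 0x8, C3 = 0x2

C0: T = 0x3, S = E(K, T) = 0x0; 0x1 ⊕ 0x0 = 0x1.
C1: T = 0x4, S = E(K, T) = 0x7; 0x4 ⊕ 0x7 = 0x3.
C2: T = 0x5, S = E(K, T) = 0x6; 0xE ⊕ 0x6 = 0x8.
C3: T = 0x6, S = E(K, T) = 0x5; 0x7 ⊕ 0x5 = 0x2.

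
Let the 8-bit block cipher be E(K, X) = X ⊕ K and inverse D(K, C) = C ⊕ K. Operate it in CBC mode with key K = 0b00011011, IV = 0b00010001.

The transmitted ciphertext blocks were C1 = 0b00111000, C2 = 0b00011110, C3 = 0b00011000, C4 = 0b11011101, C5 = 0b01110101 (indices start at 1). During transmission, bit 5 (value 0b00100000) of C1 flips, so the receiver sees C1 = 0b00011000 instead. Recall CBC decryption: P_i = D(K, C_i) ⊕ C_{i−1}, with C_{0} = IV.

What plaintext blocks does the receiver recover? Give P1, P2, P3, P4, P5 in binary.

P1 = 0b00010010, P2 = 0b00011101, P3 = 0b00011101, P4 = 0b11011110, P5 = 0b10110011

Only C1 changed, to 0b00011000. In CBC, a change in C_i garbles P_i and flips the same bit in P_{i+1}. Decrypting the received ciphertext:
P1: D(K, 0b00011000) = 0b00000011; 0b00000011 ⊕ 0b00010001 = 0b00010010.
P2: D(K, 0b00011110) = 0b00000101; 0b00000101 ⊕ 0b00011000 = 0b00011101.
P3: D(K, 0b00011000) = 0b00000011; 0b00000011 ⊕ 0b00011110 = 0b00011101.
P4: D(K, 0b11011101) = 0b11000110; 0b11000110 ⊕ 0b00011000 = 0b11011110.
P5: D(K, 0b01110101) = 0b01101110; 0b01101110 ⊕ 0b11011101 = 0b10110011.
Blocks that differ from the original plaintext: P1, P2.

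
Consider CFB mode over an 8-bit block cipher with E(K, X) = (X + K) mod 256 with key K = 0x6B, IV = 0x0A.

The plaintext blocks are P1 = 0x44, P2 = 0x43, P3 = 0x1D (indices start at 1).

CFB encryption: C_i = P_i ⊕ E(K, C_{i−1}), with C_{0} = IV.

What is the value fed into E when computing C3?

0xDF

C1: E(K, 0x0A) = 0x75; 0x44 ⊕ 0x75 = 0x31.
C2: E(K, 0x31) = 0x9C; 0x43 ⊕ 0x9C = 0xDF.
C3: E(K, 0xDF) = 0x4A; 0x1D ⊕ 0x4A = 0x57.
So the input to E for block 3 is 0xDF.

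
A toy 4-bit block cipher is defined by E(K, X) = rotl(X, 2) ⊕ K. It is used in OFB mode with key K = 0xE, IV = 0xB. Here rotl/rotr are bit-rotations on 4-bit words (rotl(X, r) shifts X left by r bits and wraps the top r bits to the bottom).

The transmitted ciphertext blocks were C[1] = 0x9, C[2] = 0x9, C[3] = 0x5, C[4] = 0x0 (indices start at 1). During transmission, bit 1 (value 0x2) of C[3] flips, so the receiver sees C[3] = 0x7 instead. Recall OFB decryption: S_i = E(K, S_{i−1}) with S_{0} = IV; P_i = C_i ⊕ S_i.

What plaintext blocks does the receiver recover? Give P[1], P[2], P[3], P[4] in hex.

Only C[3] changed, to 0x7. In OFB, a change in C_i flips the same bit in P_i only; the keystream is unaffected. Decrypting the received ciphertext:
P[1]: S = E(K, 0xB) = 0x0; 0x9 ⊕ 0x0 = 0x9.
P[2]: S = E(K, 0x0) = 0xE; 0x9 ⊕ 0xE = 0x7.
P[3]: S = E(K, 0xE) = 0x5; 0x7 ⊕ 0x5 = 0x2.
P[4]: S = E(K, 0x5) = 0xB; 0x0 ⊕ 0xB = 0xB.
Blocks that differ from the original plaintext: P[3].

P[1] = 0x9, P[2] = 0x7, P[3] = 0x2, P[4] = 0xB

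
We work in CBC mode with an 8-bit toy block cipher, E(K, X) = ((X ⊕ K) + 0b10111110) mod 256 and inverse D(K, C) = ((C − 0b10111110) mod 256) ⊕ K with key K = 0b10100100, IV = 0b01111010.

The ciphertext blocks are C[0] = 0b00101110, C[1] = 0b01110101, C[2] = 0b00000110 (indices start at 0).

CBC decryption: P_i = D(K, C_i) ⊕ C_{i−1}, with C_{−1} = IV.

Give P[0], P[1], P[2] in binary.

P[0]: D(K, 0b00101110) = 0b11010100; 0b11010100 ⊕ 0b01111010 = 0b10101110.
P[1]: D(K, 0b01110101) = 0b00010011; 0b00010011 ⊕ 0b00101110 = 0b00111101.
P[2]: D(K, 0b00000110) = 0b11101100; 0b11101100 ⊕ 0b01110101 = 0b10011001.

P[0] = 0b10101110, P[1] = 0b00111101, P[2] = 0b10011001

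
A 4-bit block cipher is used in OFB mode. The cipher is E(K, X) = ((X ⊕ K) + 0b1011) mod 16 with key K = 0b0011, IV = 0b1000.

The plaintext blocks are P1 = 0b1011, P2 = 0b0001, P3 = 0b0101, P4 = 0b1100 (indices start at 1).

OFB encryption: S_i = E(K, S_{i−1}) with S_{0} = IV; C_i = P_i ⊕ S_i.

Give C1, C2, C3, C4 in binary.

C1: S = E(K, 0b1000) = 0b0110; 0b1011 ⊕ 0b0110 = 0b1101.
C2: S = E(K, 0b0110) = 0b0000; 0b0001 ⊕ 0b0000 = 0b0001.
C3: S = E(K, 0b0000) = 0b1110; 0b0101 ⊕ 0b1110 = 0b1011.
C4: S = E(K, 0b1110) = 0b1000; 0b1100 ⊕ 0b1000 = 0b0100.

C1 = 0b1101, C2 = 0b0001, C3 = 0b1011, C4 = 0b0100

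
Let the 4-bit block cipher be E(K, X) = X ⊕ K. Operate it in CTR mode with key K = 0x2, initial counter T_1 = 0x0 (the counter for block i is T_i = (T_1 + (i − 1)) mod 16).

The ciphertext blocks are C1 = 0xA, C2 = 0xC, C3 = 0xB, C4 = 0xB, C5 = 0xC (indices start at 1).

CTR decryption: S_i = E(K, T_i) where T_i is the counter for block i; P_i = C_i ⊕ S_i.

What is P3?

P3: T = 0x2, S = E(K, T) = 0x0; 0xB ⊕ 0x0 = 0xB.

P3 = 0xB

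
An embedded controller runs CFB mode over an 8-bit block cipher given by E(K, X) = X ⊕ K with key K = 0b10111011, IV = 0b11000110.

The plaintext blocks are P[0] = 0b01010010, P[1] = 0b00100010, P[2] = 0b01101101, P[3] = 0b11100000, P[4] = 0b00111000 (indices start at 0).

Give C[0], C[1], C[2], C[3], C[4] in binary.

CFB encryption: C_i = P_i ⊕ E(K, C_{i−1}), with C_{−1} = IV.
C[0]: E(K, 0b11000110) = 0b01111101; 0b01010010 ⊕ 0b01111101 = 0b00101111.
C[1]: E(K, 0b00101111) = 0b10010100; 0b00100010 ⊕ 0b10010100 = 0b10110110.
C[2]: E(K, 0b10110110) = 0b00001101; 0b01101101 ⊕ 0b00001101 = 0b01100000.
C[3]: E(K, 0b01100000) = 0b11011011; 0b11100000 ⊕ 0b11011011 = 0b00111011.
C[4]: E(K, 0b00111011) = 0b10000000; 0b00111000 ⊕ 0b10000000 = 0b10111000.

C[0] = 0b00101111, C[1] = 0b10110110, C[2] = 0b01100000, C[3] = 0b00111011, C[4] = 0b10111000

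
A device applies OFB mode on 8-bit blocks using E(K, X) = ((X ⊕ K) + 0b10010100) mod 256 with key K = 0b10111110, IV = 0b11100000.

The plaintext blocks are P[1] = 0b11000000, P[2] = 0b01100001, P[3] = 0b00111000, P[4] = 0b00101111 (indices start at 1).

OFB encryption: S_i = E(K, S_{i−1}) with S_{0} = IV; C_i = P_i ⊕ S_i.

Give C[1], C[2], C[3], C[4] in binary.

C[1] = 0b00110010, C[2] = 0b10000001, C[3] = 0b11001010, C[4] = 0b11001111

C[1]: S = E(K, 0b11100000) = 0b11110010; 0b11000000 ⊕ 0b11110010 = 0b00110010.
C[2]: S = E(K, 0b11110010) = 0b11100000; 0b01100001 ⊕ 0b11100000 = 0b10000001.
C[3]: S = E(K, 0b11100000) = 0b11110010; 0b00111000 ⊕ 0b11110010 = 0b11001010.
C[4]: S = E(K, 0b11110010) = 0b11100000; 0b00101111 ⊕ 0b11100000 = 0b11001111.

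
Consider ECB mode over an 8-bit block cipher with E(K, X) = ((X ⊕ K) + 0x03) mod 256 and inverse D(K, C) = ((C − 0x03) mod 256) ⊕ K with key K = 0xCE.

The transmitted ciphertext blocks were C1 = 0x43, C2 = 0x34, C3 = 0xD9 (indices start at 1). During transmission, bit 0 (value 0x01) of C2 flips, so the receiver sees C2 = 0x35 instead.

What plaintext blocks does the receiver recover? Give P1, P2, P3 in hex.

ECB decryption: P_i = D(K, C_i).
Only C2 changed, to 0x35. In ECB, a change in C_i affects only P_i. Decrypting the received ciphertext:
P1: D(K, 0x43) = 0x8E.
P2: D(K, 0x35) = 0xFC.
P3: D(K, 0xD9) = 0x18.
Blocks that differ from the original plaintext: P2.

P1 = 0x8E, P2 = 0xFC, P3 = 0x18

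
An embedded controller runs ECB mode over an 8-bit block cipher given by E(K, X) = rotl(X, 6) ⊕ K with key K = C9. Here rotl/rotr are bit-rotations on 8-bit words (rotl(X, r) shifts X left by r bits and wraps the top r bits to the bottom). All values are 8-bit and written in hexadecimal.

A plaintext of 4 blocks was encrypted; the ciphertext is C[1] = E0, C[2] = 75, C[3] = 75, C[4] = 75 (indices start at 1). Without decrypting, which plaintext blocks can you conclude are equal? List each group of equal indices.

P[2] = P[3] = P[4]

ECB encrypts each block independently with the same key, so equal ciphertext blocks imply equal plaintext blocks.
C[2] = C[3] = C[4] = 75, so P[2] = P[3] = P[4].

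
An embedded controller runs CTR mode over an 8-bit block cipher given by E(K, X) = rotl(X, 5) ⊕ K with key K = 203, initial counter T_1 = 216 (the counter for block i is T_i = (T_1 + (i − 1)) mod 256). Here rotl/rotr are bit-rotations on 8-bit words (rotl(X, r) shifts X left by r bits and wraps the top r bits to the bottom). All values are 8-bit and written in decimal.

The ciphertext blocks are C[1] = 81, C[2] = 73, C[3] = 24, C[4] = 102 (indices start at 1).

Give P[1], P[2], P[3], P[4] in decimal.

CTR decryption: S_i = E(K, T_i) where T_i is the counter for block i; P_i = C_i ⊕ S_i.
P[1]: T = 216, S = E(K, T) = 208; 81 ⊕ 208 = 129.
P[2]: T = 217, S = E(K, T) = 240; 73 ⊕ 240 = 185.
P[3]: T = 218, S = E(K, T) = 144; 24 ⊕ 144 = 136.
P[4]: T = 219, S = E(K, T) = 176; 102 ⊕ 176 = 214.

P[1] = 129, P[2] = 185, P[3] = 136, P[4] = 214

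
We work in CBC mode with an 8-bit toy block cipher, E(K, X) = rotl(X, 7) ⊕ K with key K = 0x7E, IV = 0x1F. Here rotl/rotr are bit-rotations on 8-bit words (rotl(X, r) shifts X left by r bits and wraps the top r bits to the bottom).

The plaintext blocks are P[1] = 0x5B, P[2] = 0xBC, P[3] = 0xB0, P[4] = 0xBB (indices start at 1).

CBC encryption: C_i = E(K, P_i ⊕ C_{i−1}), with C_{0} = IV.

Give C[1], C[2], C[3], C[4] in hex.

C[1] = 0x5C, C[2] = 0x0E, C[3] = 0x21, C[4] = 0x33

C[1]: P[1] ⊕ 0x1F = 0x44; E(K, 0x44) = 0x5C.
C[2]: P[2] ⊕ 0x5C = 0xE0; E(K, 0xE0) = 0x0E.
C[3]: P[3] ⊕ 0x0E = 0xBE; E(K, 0xBE) = 0x21.
C[4]: P[4] ⊕ 0x21 = 0x9A; E(K, 0x9A) = 0x33.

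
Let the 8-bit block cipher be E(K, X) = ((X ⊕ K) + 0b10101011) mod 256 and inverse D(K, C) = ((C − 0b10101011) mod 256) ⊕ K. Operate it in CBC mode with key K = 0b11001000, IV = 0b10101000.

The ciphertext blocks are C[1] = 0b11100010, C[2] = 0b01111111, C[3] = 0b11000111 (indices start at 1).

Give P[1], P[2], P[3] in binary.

P[1] = 0b01010111, P[2] = 0b11111110, P[3] = 0b10101011

CBC decryption: P_i = D(K, C_i) ⊕ C_{i−1}, with C_{0} = IV.
P[1]: D(K, 0b11100010) = 0b11111111; 0b11111111 ⊕ 0b10101000 = 0b01010111.
P[2]: D(K, 0b01111111) = 0b00011100; 0b00011100 ⊕ 0b11100010 = 0b11111110.
P[3]: D(K, 0b11000111) = 0b11010100; 0b11010100 ⊕ 0b01111111 = 0b10101011.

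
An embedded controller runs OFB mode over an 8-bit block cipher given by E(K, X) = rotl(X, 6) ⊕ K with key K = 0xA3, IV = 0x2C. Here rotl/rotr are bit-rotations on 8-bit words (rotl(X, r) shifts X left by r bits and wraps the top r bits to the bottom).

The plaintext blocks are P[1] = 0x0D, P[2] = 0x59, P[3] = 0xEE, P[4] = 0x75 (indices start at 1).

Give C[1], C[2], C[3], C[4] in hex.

OFB encryption: S_i = E(K, S_{i−1}) with S_{0} = IV; C_i = P_i ⊕ S_i.
C[1]: S = E(K, 0x2C) = 0xA8; 0x0D ⊕ 0xA8 = 0xA5.
C[2]: S = E(K, 0xA8) = 0x89; 0x59 ⊕ 0x89 = 0xD0.
C[3]: S = E(K, 0x89) = 0xC1; 0xEE ⊕ 0xC1 = 0x2F.
C[4]: S = E(K, 0xC1) = 0xD3; 0x75 ⊕ 0xD3 = 0xA6.

C[1] = 0xA5, C[2] = 0xD0, C[3] = 0x2F, C[4] = 0xA6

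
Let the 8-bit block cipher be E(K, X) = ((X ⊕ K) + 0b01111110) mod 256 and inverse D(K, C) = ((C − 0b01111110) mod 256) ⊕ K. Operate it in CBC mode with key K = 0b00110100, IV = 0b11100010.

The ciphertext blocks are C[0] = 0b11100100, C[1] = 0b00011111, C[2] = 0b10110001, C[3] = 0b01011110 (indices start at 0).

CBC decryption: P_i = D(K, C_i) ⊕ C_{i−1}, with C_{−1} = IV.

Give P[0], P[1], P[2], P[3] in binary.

P[0]: D(K, 0b11100100) = 0b01010010; 0b01010010 ⊕ 0b11100010 = 0b10110000.
P[1]: D(K, 0b00011111) = 0b10010101; 0b10010101 ⊕ 0b11100100 = 0b01110001.
P[2]: D(K, 0b10110001) = 0b00000111; 0b00000111 ⊕ 0b00011111 = 0b00011000.
P[3]: D(K, 0b01011110) = 0b11010100; 0b11010100 ⊕ 0b10110001 = 0b01100101.

P[0] = 0b10110000, P[1] = 0b01110001, P[2] = 0b00011000, P[3] = 0b01100101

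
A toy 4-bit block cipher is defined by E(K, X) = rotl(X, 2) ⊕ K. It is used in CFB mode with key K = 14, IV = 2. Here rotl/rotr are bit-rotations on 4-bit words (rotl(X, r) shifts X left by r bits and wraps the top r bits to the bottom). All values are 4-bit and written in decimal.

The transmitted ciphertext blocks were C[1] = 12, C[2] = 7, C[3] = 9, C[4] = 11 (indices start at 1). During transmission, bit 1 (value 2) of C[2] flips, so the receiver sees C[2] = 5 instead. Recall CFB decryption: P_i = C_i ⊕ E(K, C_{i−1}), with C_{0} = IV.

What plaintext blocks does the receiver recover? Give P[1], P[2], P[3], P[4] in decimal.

P[1] = 10, P[2] = 8, P[3] = 2, P[4] = 3

Only C[2] changed, to 5. In CFB, a change in C_i flips the same bit in P_i and garbles P_{i+1}. Decrypting the received ciphertext:
P[1]: E(K, 2) = 6; 12 ⊕ 6 = 10.
P[2]: E(K, 12) = 13; 5 ⊕ 13 = 8.
P[3]: E(K, 5) = 11; 9 ⊕ 11 = 2.
P[4]: E(K, 9) = 8; 11 ⊕ 8 = 3.
Blocks that differ from the original plaintext: P[2], P[3].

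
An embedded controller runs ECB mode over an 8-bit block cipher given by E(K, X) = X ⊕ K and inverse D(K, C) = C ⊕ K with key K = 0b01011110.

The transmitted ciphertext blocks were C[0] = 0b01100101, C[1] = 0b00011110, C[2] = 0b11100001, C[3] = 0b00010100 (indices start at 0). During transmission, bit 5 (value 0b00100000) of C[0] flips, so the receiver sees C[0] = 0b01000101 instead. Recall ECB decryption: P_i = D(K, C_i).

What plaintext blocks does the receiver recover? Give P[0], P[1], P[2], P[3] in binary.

P[0] = 0b00011011, P[1] = 0b01000000, P[2] = 0b10111111, P[3] = 0b01001010

Only C[0] changed, to 0b01000101. In ECB, a change in C_i affects only P_i. Decrypting the received ciphertext:
P[0]: D(K, 0b01000101) = 0b00011011.
P[1]: D(K, 0b00011110) = 0b01000000.
P[2]: D(K, 0b11100001) = 0b10111111.
P[3]: D(K, 0b00010100) = 0b01001010.
Blocks that differ from the original plaintext: P[0].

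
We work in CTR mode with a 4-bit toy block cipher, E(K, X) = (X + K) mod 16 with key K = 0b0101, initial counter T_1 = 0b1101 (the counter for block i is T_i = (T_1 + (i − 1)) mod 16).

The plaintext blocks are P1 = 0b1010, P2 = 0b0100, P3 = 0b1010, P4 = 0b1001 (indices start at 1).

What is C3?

C3 = 0b1110

CTR encryption: S_i = E(K, T_i) where T_i is the counter for block i; C_i = P_i ⊕ S_i.
C1: T = 0b1101, S = E(K, T) = 0b0010; 0b1010 ⊕ 0b0010 = 0b1000.
C2: T = 0b1110, S = E(K, T) = 0b0011; 0b0100 ⊕ 0b0011 = 0b0111.
C3: T = 0b1111, S = E(K, T) = 0b0100; 0b1010 ⊕ 0b0100 = 0b1110.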